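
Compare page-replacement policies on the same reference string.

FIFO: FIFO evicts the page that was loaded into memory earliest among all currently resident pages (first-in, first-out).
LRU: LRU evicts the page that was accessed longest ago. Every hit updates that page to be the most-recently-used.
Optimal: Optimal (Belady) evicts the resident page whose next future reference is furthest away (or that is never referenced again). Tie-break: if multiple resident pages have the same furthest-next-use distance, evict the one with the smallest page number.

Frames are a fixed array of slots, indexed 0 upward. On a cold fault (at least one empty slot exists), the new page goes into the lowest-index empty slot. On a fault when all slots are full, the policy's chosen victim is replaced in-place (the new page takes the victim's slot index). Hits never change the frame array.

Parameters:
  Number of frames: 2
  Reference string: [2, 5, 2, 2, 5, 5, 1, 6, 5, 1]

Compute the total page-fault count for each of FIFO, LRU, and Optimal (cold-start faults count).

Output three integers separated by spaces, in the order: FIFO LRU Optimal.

Answer: 6 6 5

Derivation:
--- FIFO ---
  step 0: ref 2 -> FAULT, frames=[2,-] (faults so far: 1)
  step 1: ref 5 -> FAULT, frames=[2,5] (faults so far: 2)
  step 2: ref 2 -> HIT, frames=[2,5] (faults so far: 2)
  step 3: ref 2 -> HIT, frames=[2,5] (faults so far: 2)
  step 4: ref 5 -> HIT, frames=[2,5] (faults so far: 2)
  step 5: ref 5 -> HIT, frames=[2,5] (faults so far: 2)
  step 6: ref 1 -> FAULT, evict 2, frames=[1,5] (faults so far: 3)
  step 7: ref 6 -> FAULT, evict 5, frames=[1,6] (faults so far: 4)
  step 8: ref 5 -> FAULT, evict 1, frames=[5,6] (faults so far: 5)
  step 9: ref 1 -> FAULT, evict 6, frames=[5,1] (faults so far: 6)
  FIFO total faults: 6
--- LRU ---
  step 0: ref 2 -> FAULT, frames=[2,-] (faults so far: 1)
  step 1: ref 5 -> FAULT, frames=[2,5] (faults so far: 2)
  step 2: ref 2 -> HIT, frames=[2,5] (faults so far: 2)
  step 3: ref 2 -> HIT, frames=[2,5] (faults so far: 2)
  step 4: ref 5 -> HIT, frames=[2,5] (faults so far: 2)
  step 5: ref 5 -> HIT, frames=[2,5] (faults so far: 2)
  step 6: ref 1 -> FAULT, evict 2, frames=[1,5] (faults so far: 3)
  step 7: ref 6 -> FAULT, evict 5, frames=[1,6] (faults so far: 4)
  step 8: ref 5 -> FAULT, evict 1, frames=[5,6] (faults so far: 5)
  step 9: ref 1 -> FAULT, evict 6, frames=[5,1] (faults so far: 6)
  LRU total faults: 6
--- Optimal ---
  step 0: ref 2 -> FAULT, frames=[2,-] (faults so far: 1)
  step 1: ref 5 -> FAULT, frames=[2,5] (faults so far: 2)
  step 2: ref 2 -> HIT, frames=[2,5] (faults so far: 2)
  step 3: ref 2 -> HIT, frames=[2,5] (faults so far: 2)
  step 4: ref 5 -> HIT, frames=[2,5] (faults so far: 2)
  step 5: ref 5 -> HIT, frames=[2,5] (faults so far: 2)
  step 6: ref 1 -> FAULT, evict 2, frames=[1,5] (faults so far: 3)
  step 7: ref 6 -> FAULT, evict 1, frames=[6,5] (faults so far: 4)
  step 8: ref 5 -> HIT, frames=[6,5] (faults so far: 4)
  step 9: ref 1 -> FAULT, evict 5, frames=[6,1] (faults so far: 5)
  Optimal total faults: 5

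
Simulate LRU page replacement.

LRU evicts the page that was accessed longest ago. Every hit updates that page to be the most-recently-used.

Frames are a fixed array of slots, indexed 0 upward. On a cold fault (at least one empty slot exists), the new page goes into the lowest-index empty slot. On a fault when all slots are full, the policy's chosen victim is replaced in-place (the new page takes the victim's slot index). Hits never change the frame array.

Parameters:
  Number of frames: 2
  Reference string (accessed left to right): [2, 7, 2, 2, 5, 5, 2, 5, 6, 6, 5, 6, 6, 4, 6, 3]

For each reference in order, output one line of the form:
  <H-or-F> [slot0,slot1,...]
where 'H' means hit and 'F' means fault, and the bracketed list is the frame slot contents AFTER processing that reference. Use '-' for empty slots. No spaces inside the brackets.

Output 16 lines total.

F [2,-]
F [2,7]
H [2,7]
H [2,7]
F [2,5]
H [2,5]
H [2,5]
H [2,5]
F [6,5]
H [6,5]
H [6,5]
H [6,5]
H [6,5]
F [6,4]
H [6,4]
F [6,3]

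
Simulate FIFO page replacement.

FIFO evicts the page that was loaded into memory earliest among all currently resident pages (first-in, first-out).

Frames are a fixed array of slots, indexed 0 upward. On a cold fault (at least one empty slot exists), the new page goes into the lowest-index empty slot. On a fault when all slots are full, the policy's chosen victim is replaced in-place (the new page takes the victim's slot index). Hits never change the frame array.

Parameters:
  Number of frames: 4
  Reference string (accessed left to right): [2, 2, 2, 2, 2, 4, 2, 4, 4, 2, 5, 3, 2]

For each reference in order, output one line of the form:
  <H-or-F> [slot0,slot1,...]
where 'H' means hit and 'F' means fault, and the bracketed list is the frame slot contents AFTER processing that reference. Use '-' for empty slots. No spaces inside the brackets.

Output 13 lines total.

F [2,-,-,-]
H [2,-,-,-]
H [2,-,-,-]
H [2,-,-,-]
H [2,-,-,-]
F [2,4,-,-]
H [2,4,-,-]
H [2,4,-,-]
H [2,4,-,-]
H [2,4,-,-]
F [2,4,5,-]
F [2,4,5,3]
H [2,4,5,3]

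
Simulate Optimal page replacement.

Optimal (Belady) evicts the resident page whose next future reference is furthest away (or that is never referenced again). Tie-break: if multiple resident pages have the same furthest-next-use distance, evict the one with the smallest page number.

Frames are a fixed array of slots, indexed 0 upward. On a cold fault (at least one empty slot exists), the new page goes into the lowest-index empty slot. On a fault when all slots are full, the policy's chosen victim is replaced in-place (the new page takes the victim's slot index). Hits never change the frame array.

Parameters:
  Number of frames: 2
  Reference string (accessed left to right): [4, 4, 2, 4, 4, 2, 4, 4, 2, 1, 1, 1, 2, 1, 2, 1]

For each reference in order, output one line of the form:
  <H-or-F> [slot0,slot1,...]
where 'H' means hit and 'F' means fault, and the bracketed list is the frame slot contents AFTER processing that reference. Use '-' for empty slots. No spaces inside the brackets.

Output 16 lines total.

F [4,-]
H [4,-]
F [4,2]
H [4,2]
H [4,2]
H [4,2]
H [4,2]
H [4,2]
H [4,2]
F [1,2]
H [1,2]
H [1,2]
H [1,2]
H [1,2]
H [1,2]
H [1,2]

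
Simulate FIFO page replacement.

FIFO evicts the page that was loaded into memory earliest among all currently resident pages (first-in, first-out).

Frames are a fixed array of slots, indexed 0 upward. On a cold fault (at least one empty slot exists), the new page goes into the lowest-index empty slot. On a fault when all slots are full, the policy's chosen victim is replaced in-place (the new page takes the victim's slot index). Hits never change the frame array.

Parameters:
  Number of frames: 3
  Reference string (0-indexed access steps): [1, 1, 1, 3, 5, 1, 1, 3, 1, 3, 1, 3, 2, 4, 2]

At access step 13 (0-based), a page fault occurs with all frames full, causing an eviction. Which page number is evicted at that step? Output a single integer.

Step 0: ref 1 -> FAULT, frames=[1,-,-]
Step 1: ref 1 -> HIT, frames=[1,-,-]
Step 2: ref 1 -> HIT, frames=[1,-,-]
Step 3: ref 3 -> FAULT, frames=[1,3,-]
Step 4: ref 5 -> FAULT, frames=[1,3,5]
Step 5: ref 1 -> HIT, frames=[1,3,5]
Step 6: ref 1 -> HIT, frames=[1,3,5]
Step 7: ref 3 -> HIT, frames=[1,3,5]
Step 8: ref 1 -> HIT, frames=[1,3,5]
Step 9: ref 3 -> HIT, frames=[1,3,5]
Step 10: ref 1 -> HIT, frames=[1,3,5]
Step 11: ref 3 -> HIT, frames=[1,3,5]
Step 12: ref 2 -> FAULT, evict 1, frames=[2,3,5]
Step 13: ref 4 -> FAULT, evict 3, frames=[2,4,5]
At step 13: evicted page 3

Answer: 3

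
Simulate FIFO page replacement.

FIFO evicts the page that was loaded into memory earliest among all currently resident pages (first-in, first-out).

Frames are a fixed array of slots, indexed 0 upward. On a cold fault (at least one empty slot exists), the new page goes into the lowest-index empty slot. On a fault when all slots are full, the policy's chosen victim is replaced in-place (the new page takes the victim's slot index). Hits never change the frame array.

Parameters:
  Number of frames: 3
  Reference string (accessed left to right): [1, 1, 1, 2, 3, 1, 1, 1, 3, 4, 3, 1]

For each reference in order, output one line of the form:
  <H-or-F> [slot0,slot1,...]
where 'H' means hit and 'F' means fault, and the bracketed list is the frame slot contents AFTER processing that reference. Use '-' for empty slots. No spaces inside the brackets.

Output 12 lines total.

F [1,-,-]
H [1,-,-]
H [1,-,-]
F [1,2,-]
F [1,2,3]
H [1,2,3]
H [1,2,3]
H [1,2,3]
H [1,2,3]
F [4,2,3]
H [4,2,3]
F [4,1,3]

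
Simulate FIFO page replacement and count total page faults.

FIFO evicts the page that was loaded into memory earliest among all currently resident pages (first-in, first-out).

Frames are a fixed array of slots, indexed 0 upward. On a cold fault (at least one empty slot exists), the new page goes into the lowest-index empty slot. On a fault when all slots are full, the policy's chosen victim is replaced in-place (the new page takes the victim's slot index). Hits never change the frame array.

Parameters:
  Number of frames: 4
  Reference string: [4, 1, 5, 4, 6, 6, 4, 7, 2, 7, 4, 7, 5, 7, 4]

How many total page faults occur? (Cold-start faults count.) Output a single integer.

Answer: 8

Derivation:
Step 0: ref 4 → FAULT, frames=[4,-,-,-]
Step 1: ref 1 → FAULT, frames=[4,1,-,-]
Step 2: ref 5 → FAULT, frames=[4,1,5,-]
Step 3: ref 4 → HIT, frames=[4,1,5,-]
Step 4: ref 6 → FAULT, frames=[4,1,5,6]
Step 5: ref 6 → HIT, frames=[4,1,5,6]
Step 6: ref 4 → HIT, frames=[4,1,5,6]
Step 7: ref 7 → FAULT (evict 4), frames=[7,1,5,6]
Step 8: ref 2 → FAULT (evict 1), frames=[7,2,5,6]
Step 9: ref 7 → HIT, frames=[7,2,5,6]
Step 10: ref 4 → FAULT (evict 5), frames=[7,2,4,6]
Step 11: ref 7 → HIT, frames=[7,2,4,6]
Step 12: ref 5 → FAULT (evict 6), frames=[7,2,4,5]
Step 13: ref 7 → HIT, frames=[7,2,4,5]
Step 14: ref 4 → HIT, frames=[7,2,4,5]
Total faults: 8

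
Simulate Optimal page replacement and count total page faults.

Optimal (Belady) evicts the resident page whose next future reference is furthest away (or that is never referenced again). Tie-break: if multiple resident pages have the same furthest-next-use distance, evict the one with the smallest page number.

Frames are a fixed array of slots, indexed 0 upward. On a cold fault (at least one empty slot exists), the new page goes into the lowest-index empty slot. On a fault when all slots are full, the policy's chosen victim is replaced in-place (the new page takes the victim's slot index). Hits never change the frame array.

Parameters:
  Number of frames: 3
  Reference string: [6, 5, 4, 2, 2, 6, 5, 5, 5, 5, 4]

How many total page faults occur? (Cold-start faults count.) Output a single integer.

Step 0: ref 6 → FAULT, frames=[6,-,-]
Step 1: ref 5 → FAULT, frames=[6,5,-]
Step 2: ref 4 → FAULT, frames=[6,5,4]
Step 3: ref 2 → FAULT (evict 4), frames=[6,5,2]
Step 4: ref 2 → HIT, frames=[6,5,2]
Step 5: ref 6 → HIT, frames=[6,5,2]
Step 6: ref 5 → HIT, frames=[6,5,2]
Step 7: ref 5 → HIT, frames=[6,5,2]
Step 8: ref 5 → HIT, frames=[6,5,2]
Step 9: ref 5 → HIT, frames=[6,5,2]
Step 10: ref 4 → FAULT (evict 2), frames=[6,5,4]
Total faults: 5

Answer: 5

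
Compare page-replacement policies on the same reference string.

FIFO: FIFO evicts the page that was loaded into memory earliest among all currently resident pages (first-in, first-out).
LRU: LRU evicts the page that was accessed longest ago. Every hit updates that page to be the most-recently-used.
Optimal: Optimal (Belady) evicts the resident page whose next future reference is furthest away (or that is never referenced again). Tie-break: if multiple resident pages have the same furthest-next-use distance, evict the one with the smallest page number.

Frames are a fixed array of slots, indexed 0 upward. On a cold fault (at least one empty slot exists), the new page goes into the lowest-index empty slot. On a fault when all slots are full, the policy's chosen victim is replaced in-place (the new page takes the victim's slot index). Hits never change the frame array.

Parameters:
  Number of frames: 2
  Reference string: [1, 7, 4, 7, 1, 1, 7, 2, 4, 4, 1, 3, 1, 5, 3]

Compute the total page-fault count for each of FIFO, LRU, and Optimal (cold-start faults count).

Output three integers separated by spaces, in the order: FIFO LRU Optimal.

--- FIFO ---
  step 0: ref 1 -> FAULT, frames=[1,-] (faults so far: 1)
  step 1: ref 7 -> FAULT, frames=[1,7] (faults so far: 2)
  step 2: ref 4 -> FAULT, evict 1, frames=[4,7] (faults so far: 3)
  step 3: ref 7 -> HIT, frames=[4,7] (faults so far: 3)
  step 4: ref 1 -> FAULT, evict 7, frames=[4,1] (faults so far: 4)
  step 5: ref 1 -> HIT, frames=[4,1] (faults so far: 4)
  step 6: ref 7 -> FAULT, evict 4, frames=[7,1] (faults so far: 5)
  step 7: ref 2 -> FAULT, evict 1, frames=[7,2] (faults so far: 6)
  step 8: ref 4 -> FAULT, evict 7, frames=[4,2] (faults so far: 7)
  step 9: ref 4 -> HIT, frames=[4,2] (faults so far: 7)
  step 10: ref 1 -> FAULT, evict 2, frames=[4,1] (faults so far: 8)
  step 11: ref 3 -> FAULT, evict 4, frames=[3,1] (faults so far: 9)
  step 12: ref 1 -> HIT, frames=[3,1] (faults so far: 9)
  step 13: ref 5 -> FAULT, evict 1, frames=[3,5] (faults so far: 10)
  step 14: ref 3 -> HIT, frames=[3,5] (faults so far: 10)
  FIFO total faults: 10
--- LRU ---
  step 0: ref 1 -> FAULT, frames=[1,-] (faults so far: 1)
  step 1: ref 7 -> FAULT, frames=[1,7] (faults so far: 2)
  step 2: ref 4 -> FAULT, evict 1, frames=[4,7] (faults so far: 3)
  step 3: ref 7 -> HIT, frames=[4,7] (faults so far: 3)
  step 4: ref 1 -> FAULT, evict 4, frames=[1,7] (faults so far: 4)
  step 5: ref 1 -> HIT, frames=[1,7] (faults so far: 4)
  step 6: ref 7 -> HIT, frames=[1,7] (faults so far: 4)
  step 7: ref 2 -> FAULT, evict 1, frames=[2,7] (faults so far: 5)
  step 8: ref 4 -> FAULT, evict 7, frames=[2,4] (faults so far: 6)
  step 9: ref 4 -> HIT, frames=[2,4] (faults so far: 6)
  step 10: ref 1 -> FAULT, evict 2, frames=[1,4] (faults so far: 7)
  step 11: ref 3 -> FAULT, evict 4, frames=[1,3] (faults so far: 8)
  step 12: ref 1 -> HIT, frames=[1,3] (faults so far: 8)
  step 13: ref 5 -> FAULT, evict 3, frames=[1,5] (faults so far: 9)
  step 14: ref 3 -> FAULT, evict 1, frames=[3,5] (faults so far: 10)
  LRU total faults: 10
--- Optimal ---
  step 0: ref 1 -> FAULT, frames=[1,-] (faults so far: 1)
  step 1: ref 7 -> FAULT, frames=[1,7] (faults so far: 2)
  step 2: ref 4 -> FAULT, evict 1, frames=[4,7] (faults so far: 3)
  step 3: ref 7 -> HIT, frames=[4,7] (faults so far: 3)
  step 4: ref 1 -> FAULT, evict 4, frames=[1,7] (faults so far: 4)
  step 5: ref 1 -> HIT, frames=[1,7] (faults so far: 4)
  step 6: ref 7 -> HIT, frames=[1,7] (faults so far: 4)
  step 7: ref 2 -> FAULT, evict 7, frames=[1,2] (faults so far: 5)
  step 8: ref 4 -> FAULT, evict 2, frames=[1,4] (faults so far: 6)
  step 9: ref 4 -> HIT, frames=[1,4] (faults so far: 6)
  step 10: ref 1 -> HIT, frames=[1,4] (faults so far: 6)
  step 11: ref 3 -> FAULT, evict 4, frames=[1,3] (faults so far: 7)
  step 12: ref 1 -> HIT, frames=[1,3] (faults so far: 7)
  step 13: ref 5 -> FAULT, evict 1, frames=[5,3] (faults so far: 8)
  step 14: ref 3 -> HIT, frames=[5,3] (faults so far: 8)
  Optimal total faults: 8

Answer: 10 10 8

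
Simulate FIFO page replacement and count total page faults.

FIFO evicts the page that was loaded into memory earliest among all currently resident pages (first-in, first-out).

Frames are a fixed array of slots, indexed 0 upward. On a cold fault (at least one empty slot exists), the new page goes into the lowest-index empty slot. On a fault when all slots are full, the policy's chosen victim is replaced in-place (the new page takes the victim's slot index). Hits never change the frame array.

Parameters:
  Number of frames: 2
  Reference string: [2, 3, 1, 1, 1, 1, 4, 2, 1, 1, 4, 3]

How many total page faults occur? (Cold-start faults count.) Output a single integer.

Answer: 8

Derivation:
Step 0: ref 2 → FAULT, frames=[2,-]
Step 1: ref 3 → FAULT, frames=[2,3]
Step 2: ref 1 → FAULT (evict 2), frames=[1,3]
Step 3: ref 1 → HIT, frames=[1,3]
Step 4: ref 1 → HIT, frames=[1,3]
Step 5: ref 1 → HIT, frames=[1,3]
Step 6: ref 4 → FAULT (evict 3), frames=[1,4]
Step 7: ref 2 → FAULT (evict 1), frames=[2,4]
Step 8: ref 1 → FAULT (evict 4), frames=[2,1]
Step 9: ref 1 → HIT, frames=[2,1]
Step 10: ref 4 → FAULT (evict 2), frames=[4,1]
Step 11: ref 3 → FAULT (evict 1), frames=[4,3]
Total faults: 8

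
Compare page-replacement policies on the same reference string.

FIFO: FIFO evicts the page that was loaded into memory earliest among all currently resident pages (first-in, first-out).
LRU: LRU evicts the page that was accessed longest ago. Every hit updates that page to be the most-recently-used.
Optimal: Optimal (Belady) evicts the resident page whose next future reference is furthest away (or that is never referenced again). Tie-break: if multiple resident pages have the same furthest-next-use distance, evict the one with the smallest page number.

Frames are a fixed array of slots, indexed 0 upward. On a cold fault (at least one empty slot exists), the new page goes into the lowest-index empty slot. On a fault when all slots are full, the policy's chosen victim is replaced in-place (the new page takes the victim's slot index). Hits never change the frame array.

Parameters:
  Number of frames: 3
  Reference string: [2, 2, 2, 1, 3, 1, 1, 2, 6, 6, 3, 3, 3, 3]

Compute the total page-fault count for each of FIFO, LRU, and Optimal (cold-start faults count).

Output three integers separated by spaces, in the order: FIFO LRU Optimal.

Answer: 4 5 4

Derivation:
--- FIFO ---
  step 0: ref 2 -> FAULT, frames=[2,-,-] (faults so far: 1)
  step 1: ref 2 -> HIT, frames=[2,-,-] (faults so far: 1)
  step 2: ref 2 -> HIT, frames=[2,-,-] (faults so far: 1)
  step 3: ref 1 -> FAULT, frames=[2,1,-] (faults so far: 2)
  step 4: ref 3 -> FAULT, frames=[2,1,3] (faults so far: 3)
  step 5: ref 1 -> HIT, frames=[2,1,3] (faults so far: 3)
  step 6: ref 1 -> HIT, frames=[2,1,3] (faults so far: 3)
  step 7: ref 2 -> HIT, frames=[2,1,3] (faults so far: 3)
  step 8: ref 6 -> FAULT, evict 2, frames=[6,1,3] (faults so far: 4)
  step 9: ref 6 -> HIT, frames=[6,1,3] (faults so far: 4)
  step 10: ref 3 -> HIT, frames=[6,1,3] (faults so far: 4)
  step 11: ref 3 -> HIT, frames=[6,1,3] (faults so far: 4)
  step 12: ref 3 -> HIT, frames=[6,1,3] (faults so far: 4)
  step 13: ref 3 -> HIT, frames=[6,1,3] (faults so far: 4)
  FIFO total faults: 4
--- LRU ---
  step 0: ref 2 -> FAULT, frames=[2,-,-] (faults so far: 1)
  step 1: ref 2 -> HIT, frames=[2,-,-] (faults so far: 1)
  step 2: ref 2 -> HIT, frames=[2,-,-] (faults so far: 1)
  step 3: ref 1 -> FAULT, frames=[2,1,-] (faults so far: 2)
  step 4: ref 3 -> FAULT, frames=[2,1,3] (faults so far: 3)
  step 5: ref 1 -> HIT, frames=[2,1,3] (faults so far: 3)
  step 6: ref 1 -> HIT, frames=[2,1,3] (faults so far: 3)
  step 7: ref 2 -> HIT, frames=[2,1,3] (faults so far: 3)
  step 8: ref 6 -> FAULT, evict 3, frames=[2,1,6] (faults so far: 4)
  step 9: ref 6 -> HIT, frames=[2,1,6] (faults so far: 4)
  step 10: ref 3 -> FAULT, evict 1, frames=[2,3,6] (faults so far: 5)
  step 11: ref 3 -> HIT, frames=[2,3,6] (faults so far: 5)
  step 12: ref 3 -> HIT, frames=[2,3,6] (faults so far: 5)
  step 13: ref 3 -> HIT, frames=[2,3,6] (faults so far: 5)
  LRU total faults: 5
--- Optimal ---
  step 0: ref 2 -> FAULT, frames=[2,-,-] (faults so far: 1)
  step 1: ref 2 -> HIT, frames=[2,-,-] (faults so far: 1)
  step 2: ref 2 -> HIT, frames=[2,-,-] (faults so far: 1)
  step 3: ref 1 -> FAULT, frames=[2,1,-] (faults so far: 2)
  step 4: ref 3 -> FAULT, frames=[2,1,3] (faults so far: 3)
  step 5: ref 1 -> HIT, frames=[2,1,3] (faults so far: 3)
  step 6: ref 1 -> HIT, frames=[2,1,3] (faults so far: 3)
  step 7: ref 2 -> HIT, frames=[2,1,3] (faults so far: 3)
  step 8: ref 6 -> FAULT, evict 1, frames=[2,6,3] (faults so far: 4)
  step 9: ref 6 -> HIT, frames=[2,6,3] (faults so far: 4)
  step 10: ref 3 -> HIT, frames=[2,6,3] (faults so far: 4)
  step 11: ref 3 -> HIT, frames=[2,6,3] (faults so far: 4)
  step 12: ref 3 -> HIT, frames=[2,6,3] (faults so far: 4)
  step 13: ref 3 -> HIT, frames=[2,6,3] (faults so far: 4)
  Optimal total faults: 4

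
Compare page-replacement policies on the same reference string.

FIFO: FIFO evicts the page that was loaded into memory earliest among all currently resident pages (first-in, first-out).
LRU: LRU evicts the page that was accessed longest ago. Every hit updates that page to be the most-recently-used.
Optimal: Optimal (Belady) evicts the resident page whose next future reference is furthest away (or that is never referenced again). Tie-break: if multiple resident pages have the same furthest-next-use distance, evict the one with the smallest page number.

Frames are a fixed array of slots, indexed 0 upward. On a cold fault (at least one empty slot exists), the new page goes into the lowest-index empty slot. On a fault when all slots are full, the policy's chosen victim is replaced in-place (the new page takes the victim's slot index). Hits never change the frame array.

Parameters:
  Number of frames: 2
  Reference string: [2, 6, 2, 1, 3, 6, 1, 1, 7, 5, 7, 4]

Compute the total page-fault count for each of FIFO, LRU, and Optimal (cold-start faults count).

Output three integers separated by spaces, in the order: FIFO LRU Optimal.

Answer: 9 9 8

Derivation:
--- FIFO ---
  step 0: ref 2 -> FAULT, frames=[2,-] (faults so far: 1)
  step 1: ref 6 -> FAULT, frames=[2,6] (faults so far: 2)
  step 2: ref 2 -> HIT, frames=[2,6] (faults so far: 2)
  step 3: ref 1 -> FAULT, evict 2, frames=[1,6] (faults so far: 3)
  step 4: ref 3 -> FAULT, evict 6, frames=[1,3] (faults so far: 4)
  step 5: ref 6 -> FAULT, evict 1, frames=[6,3] (faults so far: 5)
  step 6: ref 1 -> FAULT, evict 3, frames=[6,1] (faults so far: 6)
  step 7: ref 1 -> HIT, frames=[6,1] (faults so far: 6)
  step 8: ref 7 -> FAULT, evict 6, frames=[7,1] (faults so far: 7)
  step 9: ref 5 -> FAULT, evict 1, frames=[7,5] (faults so far: 8)
  step 10: ref 7 -> HIT, frames=[7,5] (faults so far: 8)
  step 11: ref 4 -> FAULT, evict 7, frames=[4,5] (faults so far: 9)
  FIFO total faults: 9
--- LRU ---
  step 0: ref 2 -> FAULT, frames=[2,-] (faults so far: 1)
  step 1: ref 6 -> FAULT, frames=[2,6] (faults so far: 2)
  step 2: ref 2 -> HIT, frames=[2,6] (faults so far: 2)
  step 3: ref 1 -> FAULT, evict 6, frames=[2,1] (faults so far: 3)
  step 4: ref 3 -> FAULT, evict 2, frames=[3,1] (faults so far: 4)
  step 5: ref 6 -> FAULT, evict 1, frames=[3,6] (faults so far: 5)
  step 6: ref 1 -> FAULT, evict 3, frames=[1,6] (faults so far: 6)
  step 7: ref 1 -> HIT, frames=[1,6] (faults so far: 6)
  step 8: ref 7 -> FAULT, evict 6, frames=[1,7] (faults so far: 7)
  step 9: ref 5 -> FAULT, evict 1, frames=[5,7] (faults so far: 8)
  step 10: ref 7 -> HIT, frames=[5,7] (faults so far: 8)
  step 11: ref 4 -> FAULT, evict 5, frames=[4,7] (faults so far: 9)
  LRU total faults: 9
--- Optimal ---
  step 0: ref 2 -> FAULT, frames=[2,-] (faults so far: 1)
  step 1: ref 6 -> FAULT, frames=[2,6] (faults so far: 2)
  step 2: ref 2 -> HIT, frames=[2,6] (faults so far: 2)
  step 3: ref 1 -> FAULT, evict 2, frames=[1,6] (faults so far: 3)
  step 4: ref 3 -> FAULT, evict 1, frames=[3,6] (faults so far: 4)
  step 5: ref 6 -> HIT, frames=[3,6] (faults so far: 4)
  step 6: ref 1 -> FAULT, evict 3, frames=[1,6] (faults so far: 5)
  step 7: ref 1 -> HIT, frames=[1,6] (faults so far: 5)
  step 8: ref 7 -> FAULT, evict 1, frames=[7,6] (faults so far: 6)
  step 9: ref 5 -> FAULT, evict 6, frames=[7,5] (faults so far: 7)
  step 10: ref 7 -> HIT, frames=[7,5] (faults so far: 7)
  step 11: ref 4 -> FAULT, evict 5, frames=[7,4] (faults so far: 8)
  Optimal total faults: 8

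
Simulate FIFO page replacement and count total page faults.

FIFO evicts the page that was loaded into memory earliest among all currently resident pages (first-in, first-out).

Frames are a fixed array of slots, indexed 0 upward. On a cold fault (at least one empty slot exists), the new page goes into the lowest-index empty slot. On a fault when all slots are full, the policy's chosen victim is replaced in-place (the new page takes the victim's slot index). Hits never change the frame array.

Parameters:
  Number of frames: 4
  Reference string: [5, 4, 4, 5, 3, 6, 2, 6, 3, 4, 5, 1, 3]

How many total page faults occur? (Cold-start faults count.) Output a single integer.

Answer: 8

Derivation:
Step 0: ref 5 → FAULT, frames=[5,-,-,-]
Step 1: ref 4 → FAULT, frames=[5,4,-,-]
Step 2: ref 4 → HIT, frames=[5,4,-,-]
Step 3: ref 5 → HIT, frames=[5,4,-,-]
Step 4: ref 3 → FAULT, frames=[5,4,3,-]
Step 5: ref 6 → FAULT, frames=[5,4,3,6]
Step 6: ref 2 → FAULT (evict 5), frames=[2,4,3,6]
Step 7: ref 6 → HIT, frames=[2,4,3,6]
Step 8: ref 3 → HIT, frames=[2,4,3,6]
Step 9: ref 4 → HIT, frames=[2,4,3,6]
Step 10: ref 5 → FAULT (evict 4), frames=[2,5,3,6]
Step 11: ref 1 → FAULT (evict 3), frames=[2,5,1,6]
Step 12: ref 3 → FAULT (evict 6), frames=[2,5,1,3]
Total faults: 8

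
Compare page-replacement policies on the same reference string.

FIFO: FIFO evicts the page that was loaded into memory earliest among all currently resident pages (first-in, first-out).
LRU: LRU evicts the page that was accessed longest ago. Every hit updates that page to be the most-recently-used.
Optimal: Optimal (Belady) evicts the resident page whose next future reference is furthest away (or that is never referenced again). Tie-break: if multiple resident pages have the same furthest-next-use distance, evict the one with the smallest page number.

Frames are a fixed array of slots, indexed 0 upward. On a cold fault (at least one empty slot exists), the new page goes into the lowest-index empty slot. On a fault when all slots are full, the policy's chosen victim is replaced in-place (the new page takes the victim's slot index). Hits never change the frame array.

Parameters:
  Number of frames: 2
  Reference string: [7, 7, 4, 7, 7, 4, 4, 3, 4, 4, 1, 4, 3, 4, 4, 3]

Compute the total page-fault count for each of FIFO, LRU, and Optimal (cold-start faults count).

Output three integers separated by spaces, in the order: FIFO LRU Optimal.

Answer: 6 5 5

Derivation:
--- FIFO ---
  step 0: ref 7 -> FAULT, frames=[7,-] (faults so far: 1)
  step 1: ref 7 -> HIT, frames=[7,-] (faults so far: 1)
  step 2: ref 4 -> FAULT, frames=[7,4] (faults so far: 2)
  step 3: ref 7 -> HIT, frames=[7,4] (faults so far: 2)
  step 4: ref 7 -> HIT, frames=[7,4] (faults so far: 2)
  step 5: ref 4 -> HIT, frames=[7,4] (faults so far: 2)
  step 6: ref 4 -> HIT, frames=[7,4] (faults so far: 2)
  step 7: ref 3 -> FAULT, evict 7, frames=[3,4] (faults so far: 3)
  step 8: ref 4 -> HIT, frames=[3,4] (faults so far: 3)
  step 9: ref 4 -> HIT, frames=[3,4] (faults so far: 3)
  step 10: ref 1 -> FAULT, evict 4, frames=[3,1] (faults so far: 4)
  step 11: ref 4 -> FAULT, evict 3, frames=[4,1] (faults so far: 5)
  step 12: ref 3 -> FAULT, evict 1, frames=[4,3] (faults so far: 6)
  step 13: ref 4 -> HIT, frames=[4,3] (faults so far: 6)
  step 14: ref 4 -> HIT, frames=[4,3] (faults so far: 6)
  step 15: ref 3 -> HIT, frames=[4,3] (faults so far: 6)
  FIFO total faults: 6
--- LRU ---
  step 0: ref 7 -> FAULT, frames=[7,-] (faults so far: 1)
  step 1: ref 7 -> HIT, frames=[7,-] (faults so far: 1)
  step 2: ref 4 -> FAULT, frames=[7,4] (faults so far: 2)
  step 3: ref 7 -> HIT, frames=[7,4] (faults so far: 2)
  step 4: ref 7 -> HIT, frames=[7,4] (faults so far: 2)
  step 5: ref 4 -> HIT, frames=[7,4] (faults so far: 2)
  step 6: ref 4 -> HIT, frames=[7,4] (faults so far: 2)
  step 7: ref 3 -> FAULT, evict 7, frames=[3,4] (faults so far: 3)
  step 8: ref 4 -> HIT, frames=[3,4] (faults so far: 3)
  step 9: ref 4 -> HIT, frames=[3,4] (faults so far: 3)
  step 10: ref 1 -> FAULT, evict 3, frames=[1,4] (faults so far: 4)
  step 11: ref 4 -> HIT, frames=[1,4] (faults so far: 4)
  step 12: ref 3 -> FAULT, evict 1, frames=[3,4] (faults so far: 5)
  step 13: ref 4 -> HIT, frames=[3,4] (faults so far: 5)
  step 14: ref 4 -> HIT, frames=[3,4] (faults so far: 5)
  step 15: ref 3 -> HIT, frames=[3,4] (faults so far: 5)
  LRU total faults: 5
--- Optimal ---
  step 0: ref 7 -> FAULT, frames=[7,-] (faults so far: 1)
  step 1: ref 7 -> HIT, frames=[7,-] (faults so far: 1)
  step 2: ref 4 -> FAULT, frames=[7,4] (faults so far: 2)
  step 3: ref 7 -> HIT, frames=[7,4] (faults so far: 2)
  step 4: ref 7 -> HIT, frames=[7,4] (faults so far: 2)
  step 5: ref 4 -> HIT, frames=[7,4] (faults so far: 2)
  step 6: ref 4 -> HIT, frames=[7,4] (faults so far: 2)
  step 7: ref 3 -> FAULT, evict 7, frames=[3,4] (faults so far: 3)
  step 8: ref 4 -> HIT, frames=[3,4] (faults so far: 3)
  step 9: ref 4 -> HIT, frames=[3,4] (faults so far: 3)
  step 10: ref 1 -> FAULT, evict 3, frames=[1,4] (faults so far: 4)
  step 11: ref 4 -> HIT, frames=[1,4] (faults so far: 4)
  step 12: ref 3 -> FAULT, evict 1, frames=[3,4] (faults so far: 5)
  step 13: ref 4 -> HIT, frames=[3,4] (faults so far: 5)
  step 14: ref 4 -> HIT, frames=[3,4] (faults so far: 5)
  step 15: ref 3 -> HIT, frames=[3,4] (faults so far: 5)
  Optimal total faults: 5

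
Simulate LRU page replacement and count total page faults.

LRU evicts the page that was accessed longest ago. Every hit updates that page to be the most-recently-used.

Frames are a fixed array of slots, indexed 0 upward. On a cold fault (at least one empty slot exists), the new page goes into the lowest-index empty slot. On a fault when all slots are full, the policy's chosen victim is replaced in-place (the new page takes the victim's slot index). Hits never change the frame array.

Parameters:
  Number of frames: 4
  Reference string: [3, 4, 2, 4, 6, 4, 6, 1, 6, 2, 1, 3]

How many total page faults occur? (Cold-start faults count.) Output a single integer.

Answer: 6

Derivation:
Step 0: ref 3 → FAULT, frames=[3,-,-,-]
Step 1: ref 4 → FAULT, frames=[3,4,-,-]
Step 2: ref 2 → FAULT, frames=[3,4,2,-]
Step 3: ref 4 → HIT, frames=[3,4,2,-]
Step 4: ref 6 → FAULT, frames=[3,4,2,6]
Step 5: ref 4 → HIT, frames=[3,4,2,6]
Step 6: ref 6 → HIT, frames=[3,4,2,6]
Step 7: ref 1 → FAULT (evict 3), frames=[1,4,2,6]
Step 8: ref 6 → HIT, frames=[1,4,2,6]
Step 9: ref 2 → HIT, frames=[1,4,2,6]
Step 10: ref 1 → HIT, frames=[1,4,2,6]
Step 11: ref 3 → FAULT (evict 4), frames=[1,3,2,6]
Total faults: 6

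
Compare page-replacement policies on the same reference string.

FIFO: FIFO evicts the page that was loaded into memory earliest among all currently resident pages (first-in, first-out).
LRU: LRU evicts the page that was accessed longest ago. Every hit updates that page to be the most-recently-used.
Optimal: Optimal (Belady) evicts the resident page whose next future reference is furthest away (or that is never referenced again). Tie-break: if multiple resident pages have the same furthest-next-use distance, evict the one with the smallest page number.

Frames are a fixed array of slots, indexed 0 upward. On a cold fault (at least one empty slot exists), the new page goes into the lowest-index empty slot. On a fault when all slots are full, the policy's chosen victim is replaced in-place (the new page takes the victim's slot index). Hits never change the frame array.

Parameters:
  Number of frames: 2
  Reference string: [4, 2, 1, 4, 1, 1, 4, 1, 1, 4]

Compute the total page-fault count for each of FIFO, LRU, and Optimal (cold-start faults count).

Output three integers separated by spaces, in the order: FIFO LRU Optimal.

Answer: 4 4 3

Derivation:
--- FIFO ---
  step 0: ref 4 -> FAULT, frames=[4,-] (faults so far: 1)
  step 1: ref 2 -> FAULT, frames=[4,2] (faults so far: 2)
  step 2: ref 1 -> FAULT, evict 4, frames=[1,2] (faults so far: 3)
  step 3: ref 4 -> FAULT, evict 2, frames=[1,4] (faults so far: 4)
  step 4: ref 1 -> HIT, frames=[1,4] (faults so far: 4)
  step 5: ref 1 -> HIT, frames=[1,4] (faults so far: 4)
  step 6: ref 4 -> HIT, frames=[1,4] (faults so far: 4)
  step 7: ref 1 -> HIT, frames=[1,4] (faults so far: 4)
  step 8: ref 1 -> HIT, frames=[1,4] (faults so far: 4)
  step 9: ref 4 -> HIT, frames=[1,4] (faults so far: 4)
  FIFO total faults: 4
--- LRU ---
  step 0: ref 4 -> FAULT, frames=[4,-] (faults so far: 1)
  step 1: ref 2 -> FAULT, frames=[4,2] (faults so far: 2)
  step 2: ref 1 -> FAULT, evict 4, frames=[1,2] (faults so far: 3)
  step 3: ref 4 -> FAULT, evict 2, frames=[1,4] (faults so far: 4)
  step 4: ref 1 -> HIT, frames=[1,4] (faults so far: 4)
  step 5: ref 1 -> HIT, frames=[1,4] (faults so far: 4)
  step 6: ref 4 -> HIT, frames=[1,4] (faults so far: 4)
  step 7: ref 1 -> HIT, frames=[1,4] (faults so far: 4)
  step 8: ref 1 -> HIT, frames=[1,4] (faults so far: 4)
  step 9: ref 4 -> HIT, frames=[1,4] (faults so far: 4)
  LRU total faults: 4
--- Optimal ---
  step 0: ref 4 -> FAULT, frames=[4,-] (faults so far: 1)
  step 1: ref 2 -> FAULT, frames=[4,2] (faults so far: 2)
  step 2: ref 1 -> FAULT, evict 2, frames=[4,1] (faults so far: 3)
  step 3: ref 4 -> HIT, frames=[4,1] (faults so far: 3)
  step 4: ref 1 -> HIT, frames=[4,1] (faults so far: 3)
  step 5: ref 1 -> HIT, frames=[4,1] (faults so far: 3)
  step 6: ref 4 -> HIT, frames=[4,1] (faults so far: 3)
  step 7: ref 1 -> HIT, frames=[4,1] (faults so far: 3)
  step 8: ref 1 -> HIT, frames=[4,1] (faults so far: 3)
  step 9: ref 4 -> HIT, frames=[4,1] (faults so far: 3)
  Optimal total faults: 3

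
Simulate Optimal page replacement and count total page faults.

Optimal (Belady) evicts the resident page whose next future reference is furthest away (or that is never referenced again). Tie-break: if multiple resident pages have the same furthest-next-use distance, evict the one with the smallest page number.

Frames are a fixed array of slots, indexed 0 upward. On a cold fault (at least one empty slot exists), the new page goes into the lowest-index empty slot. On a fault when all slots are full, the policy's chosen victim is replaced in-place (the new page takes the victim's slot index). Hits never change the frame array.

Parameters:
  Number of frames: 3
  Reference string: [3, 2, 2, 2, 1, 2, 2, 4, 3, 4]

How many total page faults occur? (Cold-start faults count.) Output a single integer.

Step 0: ref 3 → FAULT, frames=[3,-,-]
Step 1: ref 2 → FAULT, frames=[3,2,-]
Step 2: ref 2 → HIT, frames=[3,2,-]
Step 3: ref 2 → HIT, frames=[3,2,-]
Step 4: ref 1 → FAULT, frames=[3,2,1]
Step 5: ref 2 → HIT, frames=[3,2,1]
Step 6: ref 2 → HIT, frames=[3,2,1]
Step 7: ref 4 → FAULT (evict 1), frames=[3,2,4]
Step 8: ref 3 → HIT, frames=[3,2,4]
Step 9: ref 4 → HIT, frames=[3,2,4]
Total faults: 4

Answer: 4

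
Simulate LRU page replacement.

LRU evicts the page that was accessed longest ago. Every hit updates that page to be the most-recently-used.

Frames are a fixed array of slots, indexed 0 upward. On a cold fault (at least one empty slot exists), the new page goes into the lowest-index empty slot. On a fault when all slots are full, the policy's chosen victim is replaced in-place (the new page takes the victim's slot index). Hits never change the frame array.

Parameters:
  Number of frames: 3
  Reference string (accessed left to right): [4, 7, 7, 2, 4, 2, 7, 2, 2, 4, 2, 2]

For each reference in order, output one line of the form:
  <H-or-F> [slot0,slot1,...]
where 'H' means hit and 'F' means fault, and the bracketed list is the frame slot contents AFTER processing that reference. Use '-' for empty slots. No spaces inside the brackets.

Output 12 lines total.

F [4,-,-]
F [4,7,-]
H [4,7,-]
F [4,7,2]
H [4,7,2]
H [4,7,2]
H [4,7,2]
H [4,7,2]
H [4,7,2]
H [4,7,2]
H [4,7,2]
H [4,7,2]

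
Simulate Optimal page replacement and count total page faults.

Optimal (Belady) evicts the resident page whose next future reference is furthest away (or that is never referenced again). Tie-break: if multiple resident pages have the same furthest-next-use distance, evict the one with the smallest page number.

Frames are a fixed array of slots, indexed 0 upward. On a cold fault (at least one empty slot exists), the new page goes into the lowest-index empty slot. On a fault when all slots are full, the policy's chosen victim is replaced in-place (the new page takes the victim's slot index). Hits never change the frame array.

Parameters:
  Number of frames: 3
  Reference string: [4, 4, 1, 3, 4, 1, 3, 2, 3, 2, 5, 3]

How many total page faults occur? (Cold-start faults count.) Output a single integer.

Step 0: ref 4 → FAULT, frames=[4,-,-]
Step 1: ref 4 → HIT, frames=[4,-,-]
Step 2: ref 1 → FAULT, frames=[4,1,-]
Step 3: ref 3 → FAULT, frames=[4,1,3]
Step 4: ref 4 → HIT, frames=[4,1,3]
Step 5: ref 1 → HIT, frames=[4,1,3]
Step 6: ref 3 → HIT, frames=[4,1,3]
Step 7: ref 2 → FAULT (evict 1), frames=[4,2,3]
Step 8: ref 3 → HIT, frames=[4,2,3]
Step 9: ref 2 → HIT, frames=[4,2,3]
Step 10: ref 5 → FAULT (evict 2), frames=[4,5,3]
Step 11: ref 3 → HIT, frames=[4,5,3]
Total faults: 5

Answer: 5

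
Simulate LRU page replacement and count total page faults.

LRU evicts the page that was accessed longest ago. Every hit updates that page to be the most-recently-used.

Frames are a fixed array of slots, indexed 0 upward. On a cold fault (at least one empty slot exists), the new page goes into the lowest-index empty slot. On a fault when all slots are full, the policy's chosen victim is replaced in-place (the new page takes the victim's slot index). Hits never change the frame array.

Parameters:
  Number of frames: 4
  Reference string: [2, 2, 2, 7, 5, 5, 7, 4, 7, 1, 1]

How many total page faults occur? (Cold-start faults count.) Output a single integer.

Step 0: ref 2 → FAULT, frames=[2,-,-,-]
Step 1: ref 2 → HIT, frames=[2,-,-,-]
Step 2: ref 2 → HIT, frames=[2,-,-,-]
Step 3: ref 7 → FAULT, frames=[2,7,-,-]
Step 4: ref 5 → FAULT, frames=[2,7,5,-]
Step 5: ref 5 → HIT, frames=[2,7,5,-]
Step 6: ref 7 → HIT, frames=[2,7,5,-]
Step 7: ref 4 → FAULT, frames=[2,7,5,4]
Step 8: ref 7 → HIT, frames=[2,7,5,4]
Step 9: ref 1 → FAULT (evict 2), frames=[1,7,5,4]
Step 10: ref 1 → HIT, frames=[1,7,5,4]
Total faults: 5

Answer: 5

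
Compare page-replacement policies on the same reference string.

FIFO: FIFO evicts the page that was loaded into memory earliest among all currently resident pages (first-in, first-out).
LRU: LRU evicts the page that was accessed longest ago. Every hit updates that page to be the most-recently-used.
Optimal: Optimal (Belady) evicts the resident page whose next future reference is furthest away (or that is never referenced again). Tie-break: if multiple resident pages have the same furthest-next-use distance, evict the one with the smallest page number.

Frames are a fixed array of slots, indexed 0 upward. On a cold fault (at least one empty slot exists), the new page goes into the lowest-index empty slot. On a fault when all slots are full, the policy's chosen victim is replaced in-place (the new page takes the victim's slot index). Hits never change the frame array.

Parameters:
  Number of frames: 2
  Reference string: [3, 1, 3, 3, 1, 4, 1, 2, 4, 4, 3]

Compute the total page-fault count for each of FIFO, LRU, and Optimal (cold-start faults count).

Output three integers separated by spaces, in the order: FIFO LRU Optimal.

--- FIFO ---
  step 0: ref 3 -> FAULT, frames=[3,-] (faults so far: 1)
  step 1: ref 1 -> FAULT, frames=[3,1] (faults so far: 2)
  step 2: ref 3 -> HIT, frames=[3,1] (faults so far: 2)
  step 3: ref 3 -> HIT, frames=[3,1] (faults so far: 2)
  step 4: ref 1 -> HIT, frames=[3,1] (faults so far: 2)
  step 5: ref 4 -> FAULT, evict 3, frames=[4,1] (faults so far: 3)
  step 6: ref 1 -> HIT, frames=[4,1] (faults so far: 3)
  step 7: ref 2 -> FAULT, evict 1, frames=[4,2] (faults so far: 4)
  step 8: ref 4 -> HIT, frames=[4,2] (faults so far: 4)
  step 9: ref 4 -> HIT, frames=[4,2] (faults so far: 4)
  step 10: ref 3 -> FAULT, evict 4, frames=[3,2] (faults so far: 5)
  FIFO total faults: 5
--- LRU ---
  step 0: ref 3 -> FAULT, frames=[3,-] (faults so far: 1)
  step 1: ref 1 -> FAULT, frames=[3,1] (faults so far: 2)
  step 2: ref 3 -> HIT, frames=[3,1] (faults so far: 2)
  step 3: ref 3 -> HIT, frames=[3,1] (faults so far: 2)
  step 4: ref 1 -> HIT, frames=[3,1] (faults so far: 2)
  step 5: ref 4 -> FAULT, evict 3, frames=[4,1] (faults so far: 3)
  step 6: ref 1 -> HIT, frames=[4,1] (faults so far: 3)
  step 7: ref 2 -> FAULT, evict 4, frames=[2,1] (faults so far: 4)
  step 8: ref 4 -> FAULT, evict 1, frames=[2,4] (faults so far: 5)
  step 9: ref 4 -> HIT, frames=[2,4] (faults so far: 5)
  step 10: ref 3 -> FAULT, evict 2, frames=[3,4] (faults so far: 6)
  LRU total faults: 6
--- Optimal ---
  step 0: ref 3 -> FAULT, frames=[3,-] (faults so far: 1)
  step 1: ref 1 -> FAULT, frames=[3,1] (faults so far: 2)
  step 2: ref 3 -> HIT, frames=[3,1] (faults so far: 2)
  step 3: ref 3 -> HIT, frames=[3,1] (faults so far: 2)
  step 4: ref 1 -> HIT, frames=[3,1] (faults so far: 2)
  step 5: ref 4 -> FAULT, evict 3, frames=[4,1] (faults so far: 3)
  step 6: ref 1 -> HIT, frames=[4,1] (faults so far: 3)
  step 7: ref 2 -> FAULT, evict 1, frames=[4,2] (faults so far: 4)
  step 8: ref 4 -> HIT, frames=[4,2] (faults so far: 4)
  step 9: ref 4 -> HIT, frames=[4,2] (faults so far: 4)
  step 10: ref 3 -> FAULT, evict 2, frames=[4,3] (faults so far: 5)
  Optimal total faults: 5

Answer: 5 6 5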